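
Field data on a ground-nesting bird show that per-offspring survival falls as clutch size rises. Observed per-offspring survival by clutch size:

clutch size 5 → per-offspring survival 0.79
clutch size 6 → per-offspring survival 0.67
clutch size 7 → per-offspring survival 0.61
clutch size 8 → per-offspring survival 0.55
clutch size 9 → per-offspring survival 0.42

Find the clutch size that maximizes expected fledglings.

8

Expected fledglings = c × s(c):
  c=5: 5 × 0.79 = 3.950
  c=6: 6 × 0.67 = 4.020
  c=7: 7 × 0.61 = 4.270
  c=8: 8 × 0.55 = 4.400
  c=9: 9 × 0.42 = 3.780
Maximum at c = 8 (4.400 fledglings).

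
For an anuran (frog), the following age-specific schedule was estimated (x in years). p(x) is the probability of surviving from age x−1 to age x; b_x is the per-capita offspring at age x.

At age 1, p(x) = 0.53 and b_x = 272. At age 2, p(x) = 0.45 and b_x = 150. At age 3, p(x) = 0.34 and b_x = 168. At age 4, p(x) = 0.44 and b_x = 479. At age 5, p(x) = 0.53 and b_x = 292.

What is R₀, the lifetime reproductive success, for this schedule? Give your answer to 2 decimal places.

Survivorship from birth: l_x = p_1·p_2·…·p_x.
  l_1 = 0.53000
  l_2 = 0.23850
  l_3 = 0.08109
  l_4 = 0.03568
  l_5 = 0.01891
R₀ = Σ l_x b_x:
  age 1: 0.53000 × 272 = 144.1600
  age 2: 0.23850 × 150 = 35.7750
  age 3: 0.08109 × 168 = 13.6231
  age 4: 0.03568 × 479 = 17.0907
  age 5: 0.01891 × 292 = 5.5217
R₀ = 144.1600 + 35.7750 + 13.6231 + 17.0907 + 5.5217 = 216.1706

216.17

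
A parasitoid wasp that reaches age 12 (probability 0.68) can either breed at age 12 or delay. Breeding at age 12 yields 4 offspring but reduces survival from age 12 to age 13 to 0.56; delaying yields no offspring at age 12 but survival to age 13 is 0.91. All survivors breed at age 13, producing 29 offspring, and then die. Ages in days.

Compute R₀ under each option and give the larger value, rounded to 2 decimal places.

breed at age 12: R₀ = 0.68 × (4 + 0.56 × 29) = 0.68 × 20.2400 = 13.7632
delay to age 13: R₀ = 0.68 × (0.91 × 29) = 0.68 × 26.3900 = 17.9452
Higher: delay to age 13 (17.9452).

17.95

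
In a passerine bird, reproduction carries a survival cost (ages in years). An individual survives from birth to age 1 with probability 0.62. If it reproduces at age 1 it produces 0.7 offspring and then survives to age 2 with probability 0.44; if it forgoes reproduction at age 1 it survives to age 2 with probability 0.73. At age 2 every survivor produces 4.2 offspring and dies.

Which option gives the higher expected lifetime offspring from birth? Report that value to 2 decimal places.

breed at age 1: R₀ = 0.62 × (0.7 + 0.44 × 4.2) = 0.62 × 2.5480 = 1.5798
delay to age 2: R₀ = 0.62 × (0.73 × 4.2) = 0.62 × 3.0660 = 1.9009
Higher: delay to age 2 (1.9009).

1.90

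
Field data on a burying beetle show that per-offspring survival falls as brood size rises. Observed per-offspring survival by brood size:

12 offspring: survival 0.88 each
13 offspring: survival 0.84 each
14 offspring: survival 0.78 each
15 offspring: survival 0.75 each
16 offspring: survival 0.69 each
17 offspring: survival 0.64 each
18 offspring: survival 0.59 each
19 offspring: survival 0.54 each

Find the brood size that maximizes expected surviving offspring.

15

Expected surviving offspring = c × s(c):
  c=12: 12 × 0.88 = 10.560
  c=13: 13 × 0.84 = 10.920
  c=14: 14 × 0.78 = 10.920
  c=15: 15 × 0.75 = 11.250
  c=16: 16 × 0.69 = 11.040
  c=17: 17 × 0.64 = 10.880
  c=18: 18 × 0.59 = 10.620
  c=19: 19 × 0.54 = 10.260
Maximum at c = 15 (11.250 surviving offspring).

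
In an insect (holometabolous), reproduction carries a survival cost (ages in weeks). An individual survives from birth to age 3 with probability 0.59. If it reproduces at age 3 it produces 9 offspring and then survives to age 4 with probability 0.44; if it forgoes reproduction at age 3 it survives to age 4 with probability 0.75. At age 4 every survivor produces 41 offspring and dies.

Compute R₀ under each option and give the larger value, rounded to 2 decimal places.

breed at age 3: R₀ = 0.59 × (9 + 0.44 × 41) = 0.59 × 27.0400 = 15.9536
delay to age 4: R₀ = 0.59 × (0.75 × 41) = 0.59 × 30.7500 = 18.1425
Higher: delay to age 4 (18.1425).

18.14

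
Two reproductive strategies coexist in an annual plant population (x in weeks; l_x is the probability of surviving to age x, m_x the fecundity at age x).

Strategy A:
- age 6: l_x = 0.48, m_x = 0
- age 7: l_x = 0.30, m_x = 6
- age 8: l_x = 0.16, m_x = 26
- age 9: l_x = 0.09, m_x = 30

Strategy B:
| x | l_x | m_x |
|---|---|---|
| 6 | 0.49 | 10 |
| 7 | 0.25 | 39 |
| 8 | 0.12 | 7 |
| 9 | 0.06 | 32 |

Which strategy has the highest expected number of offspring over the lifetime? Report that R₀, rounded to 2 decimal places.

Strategy A: R₀ = 0.48×0 + 0.30×6 + 0.16×26 + 0.09×30 = 8.6600
Strategy B: R₀ = 0.49×10 + 0.25×39 + 0.12×7 + 0.06×32 = 17.4100
Highest R₀: strategy B with 17.4100.

17.41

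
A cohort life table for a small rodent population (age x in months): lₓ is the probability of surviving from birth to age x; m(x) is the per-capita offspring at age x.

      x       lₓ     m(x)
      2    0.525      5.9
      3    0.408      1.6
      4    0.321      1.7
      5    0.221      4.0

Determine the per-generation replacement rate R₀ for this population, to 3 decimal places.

R₀ = Σ lₓ m(x):
  age 2: 0.525 × 5.9 = 3.0975
  age 3: 0.408 × 1.6 = 0.6528
  age 4: 0.321 × 1.7 = 0.5457
  age 5: 0.221 × 4.0 = 0.8840
R₀ = 3.0975 + 0.6528 + 0.5457 + 0.8840 = 5.1800

5.180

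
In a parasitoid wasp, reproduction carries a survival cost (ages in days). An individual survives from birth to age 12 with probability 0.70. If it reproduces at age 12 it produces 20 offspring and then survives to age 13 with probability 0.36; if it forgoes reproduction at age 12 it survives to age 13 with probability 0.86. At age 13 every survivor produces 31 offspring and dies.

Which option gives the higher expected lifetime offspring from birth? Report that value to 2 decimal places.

21.81

breed at age 12: R₀ = 0.70 × (20 + 0.36 × 31) = 0.70 × 31.1600 = 21.8120
delay to age 13: R₀ = 0.70 × (0.86 × 31) = 0.70 × 26.6600 = 18.6620
Higher: breed at age 12 (21.8120).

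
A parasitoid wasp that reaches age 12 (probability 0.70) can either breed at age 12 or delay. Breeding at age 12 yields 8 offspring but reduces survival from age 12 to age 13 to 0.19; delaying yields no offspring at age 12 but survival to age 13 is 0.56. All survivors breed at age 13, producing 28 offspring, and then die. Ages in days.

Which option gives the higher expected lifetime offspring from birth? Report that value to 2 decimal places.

10.98

breed at age 12: R₀ = 0.70 × (8 + 0.19 × 28) = 0.70 × 13.3200 = 9.3240
delay to age 13: R₀ = 0.70 × (0.56 × 28) = 0.70 × 15.6800 = 10.9760
Higher: delay to age 13 (10.9760).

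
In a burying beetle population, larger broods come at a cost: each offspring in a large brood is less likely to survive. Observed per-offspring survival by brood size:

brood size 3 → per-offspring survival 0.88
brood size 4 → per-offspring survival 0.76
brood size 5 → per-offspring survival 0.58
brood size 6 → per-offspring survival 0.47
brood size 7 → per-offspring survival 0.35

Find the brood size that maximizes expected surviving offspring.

4

Expected surviving offspring = c × s(c):
  c=3: 3 × 0.88 = 2.640
  c=4: 4 × 0.76 = 3.040
  c=5: 5 × 0.58 = 2.900
  c=6: 6 × 0.47 = 2.820
  c=7: 7 × 0.35 = 2.450
Maximum at c = 4 (3.040 surviving offspring).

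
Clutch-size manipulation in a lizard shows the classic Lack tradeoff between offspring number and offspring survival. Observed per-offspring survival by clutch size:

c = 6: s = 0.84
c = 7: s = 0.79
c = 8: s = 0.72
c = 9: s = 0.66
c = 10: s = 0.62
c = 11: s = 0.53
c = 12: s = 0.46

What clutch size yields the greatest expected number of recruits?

Expected recruits = c × s(c):
  c=6: 6 × 0.84 = 5.040
  c=7: 7 × 0.79 = 5.530
  c=8: 8 × 0.72 = 5.760
  c=9: 9 × 0.66 = 5.940
  c=10: 10 × 0.62 = 6.200
  c=11: 11 × 0.53 = 5.830
  c=12: 12 × 0.46 = 5.520
Maximum at c = 10 (6.200 recruits).

10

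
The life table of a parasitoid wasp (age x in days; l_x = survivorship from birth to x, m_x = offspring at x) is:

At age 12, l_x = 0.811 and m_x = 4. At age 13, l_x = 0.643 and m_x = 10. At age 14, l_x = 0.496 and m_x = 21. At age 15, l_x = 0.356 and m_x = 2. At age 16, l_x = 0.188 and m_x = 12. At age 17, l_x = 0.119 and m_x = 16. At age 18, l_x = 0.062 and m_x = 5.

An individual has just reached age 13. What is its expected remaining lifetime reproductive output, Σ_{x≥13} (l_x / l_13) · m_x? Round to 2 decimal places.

34.26

l_13 = 0.643. Conditional survival from age 13 to x is l_x / l_13.
  x=13: (0.643/0.643) × 10 = 10.0000
  x=14: (0.496/0.643) × 21 = 16.1991
  x=15: (0.356/0.643) × 2 = 1.1073
  x=16: (0.188/0.643) × 12 = 3.5086
  x=17: (0.119/0.643) × 16 = 2.9611
  x=18: (0.062/0.643) × 5 = 0.4821
Sum = 10.0000 + 16.1991 + 1.1073 + 3.5086 + 2.9611 + 0.4821 = 34.2582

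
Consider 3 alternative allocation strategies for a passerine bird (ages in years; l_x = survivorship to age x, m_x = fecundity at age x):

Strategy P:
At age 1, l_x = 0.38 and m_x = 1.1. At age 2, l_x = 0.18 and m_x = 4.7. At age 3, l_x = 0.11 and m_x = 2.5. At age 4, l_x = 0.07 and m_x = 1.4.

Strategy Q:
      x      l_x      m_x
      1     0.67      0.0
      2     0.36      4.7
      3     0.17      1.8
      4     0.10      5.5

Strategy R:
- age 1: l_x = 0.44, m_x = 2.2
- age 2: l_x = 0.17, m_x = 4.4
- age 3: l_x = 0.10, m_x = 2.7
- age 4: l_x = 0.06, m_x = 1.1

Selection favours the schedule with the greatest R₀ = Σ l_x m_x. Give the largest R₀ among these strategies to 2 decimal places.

2.55

Strategy P: R₀ = 0.38×1.1 + 0.18×4.7 + 0.11×2.5 + 0.07×1.4 = 1.6370
Strategy Q: R₀ = 0.67×0.0 + 0.36×4.7 + 0.17×1.8 + 0.10×5.5 = 2.5480
Strategy R: R₀ = 0.44×2.2 + 0.17×4.4 + 0.10×2.7 + 0.06×1.1 = 2.0520
Highest R₀: strategy Q with 2.5480.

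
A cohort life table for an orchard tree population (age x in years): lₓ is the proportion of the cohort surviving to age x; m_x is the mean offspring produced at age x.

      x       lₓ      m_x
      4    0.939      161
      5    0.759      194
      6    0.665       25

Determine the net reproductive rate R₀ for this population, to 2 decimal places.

315.05

R₀ = Σ lₓ m_x:
  age 4: 0.939 × 161 = 151.1790
  age 5: 0.759 × 194 = 147.2460
  age 6: 0.665 × 25 = 16.6250
R₀ = 151.1790 + 147.2460 + 16.6250 = 315.0500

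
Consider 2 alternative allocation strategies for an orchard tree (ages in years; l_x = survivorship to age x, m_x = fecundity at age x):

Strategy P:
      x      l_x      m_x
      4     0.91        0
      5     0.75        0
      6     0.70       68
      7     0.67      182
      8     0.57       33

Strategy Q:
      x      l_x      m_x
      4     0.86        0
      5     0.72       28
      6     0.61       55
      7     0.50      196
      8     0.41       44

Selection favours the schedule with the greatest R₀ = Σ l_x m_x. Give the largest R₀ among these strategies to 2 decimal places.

188.35

Strategy P: R₀ = 0.91×0 + 0.75×0 + 0.70×68 + 0.67×182 + 0.57×33 = 188.3500
Strategy Q: R₀ = 0.86×0 + 0.72×28 + 0.61×55 + 0.50×196 + 0.41×44 = 169.7500
Highest R₀: strategy P with 188.3500.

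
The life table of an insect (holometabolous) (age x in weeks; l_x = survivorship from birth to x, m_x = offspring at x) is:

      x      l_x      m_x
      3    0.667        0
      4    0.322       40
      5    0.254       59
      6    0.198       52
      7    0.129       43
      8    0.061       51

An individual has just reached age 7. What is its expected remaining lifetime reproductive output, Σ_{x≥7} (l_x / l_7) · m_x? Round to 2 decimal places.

67.12

l_7 = 0.129. Conditional survival from age 7 to x is l_x / l_7.
  x=7: (0.129/0.129) × 43 = 43.0000
  x=8: (0.061/0.129) × 51 = 24.1163
Sum = 43.0000 + 24.1163 = 67.1163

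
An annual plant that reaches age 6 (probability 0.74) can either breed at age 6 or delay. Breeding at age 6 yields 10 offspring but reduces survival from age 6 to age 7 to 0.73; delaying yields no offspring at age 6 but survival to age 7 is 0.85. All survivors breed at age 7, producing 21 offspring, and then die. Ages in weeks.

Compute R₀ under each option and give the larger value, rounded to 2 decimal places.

18.74

breed at age 6: R₀ = 0.74 × (10 + 0.73 × 21) = 0.74 × 25.3300 = 18.7442
delay to age 7: R₀ = 0.74 × (0.85 × 21) = 0.74 × 17.8500 = 13.2090
Higher: breed at age 6 (18.7442).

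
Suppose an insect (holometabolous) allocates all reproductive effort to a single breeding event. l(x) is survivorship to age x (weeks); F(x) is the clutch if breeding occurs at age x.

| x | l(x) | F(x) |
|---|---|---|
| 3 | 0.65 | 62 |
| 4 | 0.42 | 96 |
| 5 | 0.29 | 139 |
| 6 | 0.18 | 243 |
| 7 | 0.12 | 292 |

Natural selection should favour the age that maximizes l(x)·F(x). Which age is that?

Expected offspring if breeding at age x = l(x) × F(x):
  age 3: 0.65 × 62 = 40.300
  age 4: 0.42 × 96 = 40.320
  age 5: 0.29 × 139 = 40.310
  age 6: 0.18 × 243 = 43.740
  age 7: 0.12 × 292 = 35.040
Maximum at age 6 (43.740).

6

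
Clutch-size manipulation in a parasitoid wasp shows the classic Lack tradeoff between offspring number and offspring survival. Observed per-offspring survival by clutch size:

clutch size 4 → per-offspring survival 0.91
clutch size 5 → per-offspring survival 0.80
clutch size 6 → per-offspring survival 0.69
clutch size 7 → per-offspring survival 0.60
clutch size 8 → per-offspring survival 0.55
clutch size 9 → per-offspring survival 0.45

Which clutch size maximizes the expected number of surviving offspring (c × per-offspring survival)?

Expected surviving offspring = c × s(c):
  c=4: 4 × 0.91 = 3.640
  c=5: 5 × 0.80 = 4.000
  c=6: 6 × 0.69 = 4.140
  c=7: 7 × 0.60 = 4.200
  c=8: 8 × 0.55 = 4.400
  c=9: 9 × 0.45 = 4.050
Maximum at c = 8 (4.400 surviving offspring).

8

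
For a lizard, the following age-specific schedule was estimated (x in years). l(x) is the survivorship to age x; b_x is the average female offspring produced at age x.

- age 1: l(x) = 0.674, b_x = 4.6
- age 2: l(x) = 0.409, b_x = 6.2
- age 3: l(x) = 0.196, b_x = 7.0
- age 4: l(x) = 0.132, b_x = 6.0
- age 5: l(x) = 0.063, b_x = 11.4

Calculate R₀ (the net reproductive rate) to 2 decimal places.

R₀ = Σ l(x) b_x:
  age 1: 0.674 × 4.6 = 3.1004
  age 2: 0.409 × 6.2 = 2.5358
  age 3: 0.196 × 7.0 = 1.3720
  age 4: 0.132 × 6.0 = 0.7920
  age 5: 0.063 × 11.4 = 0.7182
R₀ = 3.1004 + 2.5358 + 1.3720 + 0.7920 + 0.7182 = 8.5184

8.52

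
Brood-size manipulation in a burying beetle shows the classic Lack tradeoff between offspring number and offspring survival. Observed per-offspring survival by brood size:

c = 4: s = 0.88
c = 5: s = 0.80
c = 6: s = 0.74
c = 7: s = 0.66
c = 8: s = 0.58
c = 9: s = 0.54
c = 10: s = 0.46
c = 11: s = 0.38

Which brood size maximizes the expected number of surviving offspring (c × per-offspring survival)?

9

Expected surviving offspring = c × s(c):
  c=4: 4 × 0.88 = 3.520
  c=5: 5 × 0.80 = 4.000
  c=6: 6 × 0.74 = 4.440
  c=7: 7 × 0.66 = 4.620
  c=8: 8 × 0.58 = 4.640
  c=9: 9 × 0.54 = 4.860
  c=10: 10 × 0.46 = 4.600
  c=11: 11 × 0.38 = 4.180
Maximum at c = 9 (4.860 surviving offspring).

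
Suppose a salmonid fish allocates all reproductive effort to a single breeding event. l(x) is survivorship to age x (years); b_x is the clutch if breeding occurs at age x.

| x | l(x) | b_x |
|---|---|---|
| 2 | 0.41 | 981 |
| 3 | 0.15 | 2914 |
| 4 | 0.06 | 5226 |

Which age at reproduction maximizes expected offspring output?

Expected offspring if breeding at age x = l(x) × b_x:
  age 2: 0.41 × 981 = 402.210
  age 3: 0.15 × 2914 = 437.100
  age 4: 0.06 × 5226 = 313.560
Maximum at age 3 (437.100).

3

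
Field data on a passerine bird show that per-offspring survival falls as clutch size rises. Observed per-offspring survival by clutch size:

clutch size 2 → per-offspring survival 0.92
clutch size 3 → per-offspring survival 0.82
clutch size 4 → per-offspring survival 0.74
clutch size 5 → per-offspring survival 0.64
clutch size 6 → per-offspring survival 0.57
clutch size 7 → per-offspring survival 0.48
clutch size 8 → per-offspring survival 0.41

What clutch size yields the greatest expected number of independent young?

Expected independent young = c × s(c):
  c=2: 2 × 0.92 = 1.840
  c=3: 3 × 0.82 = 2.460
  c=4: 4 × 0.74 = 2.960
  c=5: 5 × 0.64 = 3.200
  c=6: 6 × 0.57 = 3.420
  c=7: 7 × 0.48 = 3.360
  c=8: 8 × 0.41 = 3.280
Maximum at c = 6 (3.420 independent young).

6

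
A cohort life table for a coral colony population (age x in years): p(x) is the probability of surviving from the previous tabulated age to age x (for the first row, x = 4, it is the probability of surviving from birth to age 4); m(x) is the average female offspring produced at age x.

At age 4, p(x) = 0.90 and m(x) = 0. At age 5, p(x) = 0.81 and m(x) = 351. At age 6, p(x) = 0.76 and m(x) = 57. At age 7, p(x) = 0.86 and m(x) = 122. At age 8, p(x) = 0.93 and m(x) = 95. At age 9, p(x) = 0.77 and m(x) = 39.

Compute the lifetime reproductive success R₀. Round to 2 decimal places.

Survivorship from birth: l_x = p_4·p_5·…·p_x.
  l_4 = 0.90000
  l_5 = 0.72900
  l_6 = 0.55404
  l_7 = 0.47647
  l_8 = 0.44312
  l_9 = 0.34120
R₀ = Σ l_x m(x):
  age 4: 0.90000 × 0 = 0.0000
  age 5: 0.72900 × 351 = 255.8790
  age 6: 0.55404 × 57 = 31.5803
  age 7: 0.47647 × 122 = 58.1293
  age 8: 0.44312 × 95 = 42.0964
  age 9: 0.34120 × 39 = 13.3068
R₀ = 0.0000 + 255.8790 + 31.5803 + 58.1293 + 42.0964 + 13.3068 = 400.9918

400.99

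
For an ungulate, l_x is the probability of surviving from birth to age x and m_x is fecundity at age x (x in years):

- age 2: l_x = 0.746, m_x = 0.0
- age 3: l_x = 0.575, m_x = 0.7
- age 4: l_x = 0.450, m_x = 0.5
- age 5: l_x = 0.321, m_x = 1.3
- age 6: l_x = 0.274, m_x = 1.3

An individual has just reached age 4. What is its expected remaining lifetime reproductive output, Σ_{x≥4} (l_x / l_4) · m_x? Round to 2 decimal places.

2.22

l_4 = 0.450. Conditional survival from age 4 to x is l_x / l_4.
  x=4: (0.450/0.450) × 0.5 = 0.5000
  x=5: (0.321/0.450) × 1.3 = 0.9273
  x=6: (0.274/0.450) × 1.3 = 0.7916
Sum = 0.5000 + 0.9273 + 0.7916 = 2.2189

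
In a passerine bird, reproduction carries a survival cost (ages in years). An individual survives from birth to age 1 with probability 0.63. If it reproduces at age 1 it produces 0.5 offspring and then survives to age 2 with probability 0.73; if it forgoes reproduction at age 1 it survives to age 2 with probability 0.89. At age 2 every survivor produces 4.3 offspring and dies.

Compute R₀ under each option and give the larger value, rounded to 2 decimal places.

2.41

breed at age 1: R₀ = 0.63 × (0.5 + 0.73 × 4.3) = 0.63 × 3.6390 = 2.2926
delay to age 2: R₀ = 0.63 × (0.89 × 4.3) = 0.63 × 3.8270 = 2.4110
Higher: delay to age 2 (2.4110).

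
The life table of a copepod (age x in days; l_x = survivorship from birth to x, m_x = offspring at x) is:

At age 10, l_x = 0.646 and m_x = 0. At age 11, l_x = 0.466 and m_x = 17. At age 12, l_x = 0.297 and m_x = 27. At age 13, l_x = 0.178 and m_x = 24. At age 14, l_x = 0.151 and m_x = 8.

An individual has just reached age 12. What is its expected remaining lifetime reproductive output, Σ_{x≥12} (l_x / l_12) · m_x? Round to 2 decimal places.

l_12 = 0.297. Conditional survival from age 12 to x is l_x / l_12.
  x=12: (0.297/0.297) × 27 = 27.0000
  x=13: (0.178/0.297) × 24 = 14.3838
  x=14: (0.151/0.297) × 8 = 4.0673
Sum = 27.0000 + 14.3838 + 4.0673 = 45.4512

45.45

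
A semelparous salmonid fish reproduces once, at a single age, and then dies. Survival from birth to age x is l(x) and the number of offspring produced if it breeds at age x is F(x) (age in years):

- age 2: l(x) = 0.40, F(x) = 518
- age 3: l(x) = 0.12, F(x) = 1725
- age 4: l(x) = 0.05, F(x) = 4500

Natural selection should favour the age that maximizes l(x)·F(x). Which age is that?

4

Expected offspring if breeding at age x = l(x) × F(x):
  age 2: 0.40 × 518 = 207.200
  age 3: 0.12 × 1725 = 207.000
  age 4: 0.05 × 4500 = 225.000
Maximum at age 4 (225.000).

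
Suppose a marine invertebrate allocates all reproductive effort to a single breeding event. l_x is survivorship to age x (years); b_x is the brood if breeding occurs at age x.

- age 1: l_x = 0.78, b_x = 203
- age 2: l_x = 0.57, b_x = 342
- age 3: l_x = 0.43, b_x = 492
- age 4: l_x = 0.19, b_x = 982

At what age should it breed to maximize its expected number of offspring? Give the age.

Expected offspring if breeding at age x = l_x × b_x:
  age 1: 0.78 × 203 = 158.340
  age 2: 0.57 × 342 = 194.940
  age 3: 0.43 × 492 = 211.560
  age 4: 0.19 × 982 = 186.580
Maximum at age 3 (211.560).

3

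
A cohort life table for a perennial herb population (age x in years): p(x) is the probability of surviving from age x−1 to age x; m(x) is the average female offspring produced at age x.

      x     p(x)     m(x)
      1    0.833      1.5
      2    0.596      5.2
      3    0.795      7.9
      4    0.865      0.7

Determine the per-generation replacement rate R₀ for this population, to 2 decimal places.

Survivorship from birth: l_x = p_1·p_2·…·p_x.
  l_1 = 0.83300
  l_2 = 0.49647
  l_3 = 0.39469
  l_4 = 0.34141
R₀ = Σ l_x m(x):
  age 1: 0.83300 × 1.5 = 1.2495
  age 2: 0.49647 × 5.2 = 2.5816
  age 3: 0.39469 × 7.9 = 3.1181
  age 4: 0.34141 × 0.7 = 0.2390
R₀ = 1.2495 + 2.5816 + 3.1181 + 0.2390 = 7.1882

7.19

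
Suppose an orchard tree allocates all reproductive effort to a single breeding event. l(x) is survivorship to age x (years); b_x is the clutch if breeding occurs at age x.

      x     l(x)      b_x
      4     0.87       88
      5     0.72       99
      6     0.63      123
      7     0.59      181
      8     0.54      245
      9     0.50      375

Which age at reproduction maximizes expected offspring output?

Expected offspring if breeding at age x = l(x) × b_x:
  age 4: 0.87 × 88 = 76.560
  age 5: 0.72 × 99 = 71.280
  age 6: 0.63 × 123 = 77.490
  age 7: 0.59 × 181 = 106.790
  age 8: 0.54 × 245 = 132.300
  age 9: 0.50 × 375 = 187.500
Maximum at age 9 (187.500).

9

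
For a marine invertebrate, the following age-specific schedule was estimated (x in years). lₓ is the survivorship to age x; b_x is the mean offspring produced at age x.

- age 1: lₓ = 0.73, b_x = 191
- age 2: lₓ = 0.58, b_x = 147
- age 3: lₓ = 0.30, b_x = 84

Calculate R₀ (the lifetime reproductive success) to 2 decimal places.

249.89

R₀ = Σ lₓ b_x:
  age 1: 0.73 × 191 = 139.4300
  age 2: 0.58 × 147 = 85.2600
  age 3: 0.30 × 84 = 25.2000
R₀ = 139.4300 + 85.2600 + 25.2000 = 249.8900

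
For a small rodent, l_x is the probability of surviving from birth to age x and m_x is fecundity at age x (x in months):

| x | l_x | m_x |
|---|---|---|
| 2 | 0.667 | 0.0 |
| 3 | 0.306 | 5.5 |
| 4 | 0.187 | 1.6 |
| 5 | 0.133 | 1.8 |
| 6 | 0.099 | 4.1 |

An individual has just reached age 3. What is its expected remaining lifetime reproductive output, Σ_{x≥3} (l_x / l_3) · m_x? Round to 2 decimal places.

l_3 = 0.306. Conditional survival from age 3 to x is l_x / l_3.
  x=3: (0.306/0.306) × 5.5 = 5.5000
  x=4: (0.187/0.306) × 1.6 = 0.9778
  x=5: (0.133/0.306) × 1.8 = 0.7824
  x=6: (0.099/0.306) × 4.1 = 1.3265
Sum = 5.5000 + 0.9778 + 0.7824 + 1.3265 = 8.5866

8.59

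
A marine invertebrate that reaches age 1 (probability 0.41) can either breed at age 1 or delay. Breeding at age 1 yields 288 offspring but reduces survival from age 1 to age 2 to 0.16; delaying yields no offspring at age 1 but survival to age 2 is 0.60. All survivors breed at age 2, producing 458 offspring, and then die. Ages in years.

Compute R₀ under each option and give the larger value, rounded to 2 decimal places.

148.12

breed at age 1: R₀ = 0.41 × (288 + 0.16 × 458) = 0.41 × 361.2800 = 148.1248
delay to age 2: R₀ = 0.41 × (0.60 × 458) = 0.41 × 274.8000 = 112.6680
Higher: breed at age 1 (148.1248).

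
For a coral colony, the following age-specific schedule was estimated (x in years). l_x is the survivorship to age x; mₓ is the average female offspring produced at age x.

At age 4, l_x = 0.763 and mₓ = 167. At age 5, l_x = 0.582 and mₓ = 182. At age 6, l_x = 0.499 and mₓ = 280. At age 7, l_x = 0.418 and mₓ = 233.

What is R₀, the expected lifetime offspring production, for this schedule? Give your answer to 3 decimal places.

470.459

R₀ = Σ l_x mₓ:
  age 4: 0.763 × 167 = 127.4210
  age 5: 0.582 × 182 = 105.9240
  age 6: 0.499 × 280 = 139.7200
  age 7: 0.418 × 233 = 97.3940
R₀ = 127.4210 + 105.9240 + 139.7200 + 97.3940 = 470.4590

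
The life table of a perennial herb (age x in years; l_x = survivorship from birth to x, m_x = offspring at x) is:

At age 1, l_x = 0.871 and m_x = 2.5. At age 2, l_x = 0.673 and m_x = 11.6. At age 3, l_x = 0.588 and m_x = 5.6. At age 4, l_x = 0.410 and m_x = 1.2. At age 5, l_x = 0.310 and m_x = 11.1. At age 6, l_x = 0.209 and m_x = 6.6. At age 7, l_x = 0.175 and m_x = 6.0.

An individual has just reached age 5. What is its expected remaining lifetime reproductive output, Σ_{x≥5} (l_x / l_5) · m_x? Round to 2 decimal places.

18.94

l_5 = 0.310. Conditional survival from age 5 to x is l_x / l_5.
  x=5: (0.310/0.310) × 11.1 = 11.1000
  x=6: (0.209/0.310) × 6.6 = 4.4497
  x=7: (0.175/0.310) × 6.0 = 3.3871
Sum = 11.1000 + 4.4497 + 3.3871 = 18.9368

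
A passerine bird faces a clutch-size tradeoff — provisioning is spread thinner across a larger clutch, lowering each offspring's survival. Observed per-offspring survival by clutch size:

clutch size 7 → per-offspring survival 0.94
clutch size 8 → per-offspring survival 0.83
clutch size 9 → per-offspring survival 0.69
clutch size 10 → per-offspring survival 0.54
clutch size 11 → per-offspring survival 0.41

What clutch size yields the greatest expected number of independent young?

Expected independent young = c × s(c):
  c=7: 7 × 0.94 = 6.580
  c=8: 8 × 0.83 = 6.640
  c=9: 9 × 0.69 = 6.210
  c=10: 10 × 0.54 = 5.400
  c=11: 11 × 0.41 = 4.510
Maximum at c = 8 (6.640 independent young).

8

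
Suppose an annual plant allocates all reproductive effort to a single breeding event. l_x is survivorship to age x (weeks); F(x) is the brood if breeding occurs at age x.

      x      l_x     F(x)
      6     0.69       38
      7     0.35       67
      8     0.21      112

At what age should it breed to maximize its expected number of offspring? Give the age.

Expected offspring if breeding at age x = l_x × F(x):
  age 6: 0.69 × 38 = 26.220
  age 7: 0.35 × 67 = 23.450
  age 8: 0.21 × 112 = 23.520
Maximum at age 6 (26.220).

6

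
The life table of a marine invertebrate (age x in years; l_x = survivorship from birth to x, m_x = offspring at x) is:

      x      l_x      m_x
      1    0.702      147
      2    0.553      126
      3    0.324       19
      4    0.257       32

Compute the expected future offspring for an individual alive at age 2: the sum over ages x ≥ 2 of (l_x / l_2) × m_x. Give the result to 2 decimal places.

l_2 = 0.553. Conditional survival from age 2 to x is l_x / l_2.
  x=2: (0.553/0.553) × 126 = 126.0000
  x=3: (0.324/0.553) × 19 = 11.1320
  x=4: (0.257/0.553) × 32 = 14.8716
Sum = 126.0000 + 11.1320 + 14.8716 = 152.0036

152.00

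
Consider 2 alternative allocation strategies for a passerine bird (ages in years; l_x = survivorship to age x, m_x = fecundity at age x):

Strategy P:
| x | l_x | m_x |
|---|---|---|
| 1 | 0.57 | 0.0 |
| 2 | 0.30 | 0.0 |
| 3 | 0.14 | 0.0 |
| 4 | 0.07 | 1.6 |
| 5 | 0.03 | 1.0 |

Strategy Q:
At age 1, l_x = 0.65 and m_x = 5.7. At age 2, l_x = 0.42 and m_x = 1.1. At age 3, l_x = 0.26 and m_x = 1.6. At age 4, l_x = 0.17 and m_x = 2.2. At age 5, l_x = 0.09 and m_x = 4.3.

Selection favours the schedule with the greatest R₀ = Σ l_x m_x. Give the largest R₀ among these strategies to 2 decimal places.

5.34

Strategy P: R₀ = 0.57×0.0 + 0.30×0.0 + 0.14×0.0 + 0.07×1.6 + 0.03×1.0 = 0.1420
Strategy Q: R₀ = 0.65×5.7 + 0.42×1.1 + 0.26×1.6 + 0.17×2.2 + 0.09×4.3 = 5.3440
Highest R₀: strategy Q with 5.3440.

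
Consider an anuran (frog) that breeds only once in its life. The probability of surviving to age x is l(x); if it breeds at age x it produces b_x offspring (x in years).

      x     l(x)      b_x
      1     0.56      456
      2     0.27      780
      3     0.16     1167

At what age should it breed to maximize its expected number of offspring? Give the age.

1

Expected offspring if breeding at age x = l(x) × b_x:
  age 1: 0.56 × 456 = 255.360
  age 2: 0.27 × 780 = 210.600
  age 3: 0.16 × 1167 = 186.720
Maximum at age 1 (255.360).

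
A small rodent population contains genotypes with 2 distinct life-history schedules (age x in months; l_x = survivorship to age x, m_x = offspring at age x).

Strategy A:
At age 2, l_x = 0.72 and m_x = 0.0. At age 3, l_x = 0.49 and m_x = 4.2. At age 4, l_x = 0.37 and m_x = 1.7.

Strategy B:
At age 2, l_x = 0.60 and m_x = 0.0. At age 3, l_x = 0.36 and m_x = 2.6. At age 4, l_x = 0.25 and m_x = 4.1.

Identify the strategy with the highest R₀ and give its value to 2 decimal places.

Strategy A: R₀ = 0.72×0.0 + 0.49×4.2 + 0.37×1.7 = 2.6870
Strategy B: R₀ = 0.60×0.0 + 0.36×2.6 + 0.25×4.1 = 1.9610
Highest R₀: strategy A with 2.6870.

2.69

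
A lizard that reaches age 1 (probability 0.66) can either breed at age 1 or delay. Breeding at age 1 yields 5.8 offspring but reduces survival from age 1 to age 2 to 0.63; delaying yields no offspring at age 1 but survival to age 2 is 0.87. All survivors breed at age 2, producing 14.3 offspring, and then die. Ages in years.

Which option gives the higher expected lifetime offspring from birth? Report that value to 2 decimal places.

9.77

breed at age 1: R₀ = 0.66 × (5.8 + 0.63 × 14.3) = 0.66 × 14.8090 = 9.7739
delay to age 2: R₀ = 0.66 × (0.87 × 14.3) = 0.66 × 12.4410 = 8.2111
Higher: breed at age 1 (9.7739).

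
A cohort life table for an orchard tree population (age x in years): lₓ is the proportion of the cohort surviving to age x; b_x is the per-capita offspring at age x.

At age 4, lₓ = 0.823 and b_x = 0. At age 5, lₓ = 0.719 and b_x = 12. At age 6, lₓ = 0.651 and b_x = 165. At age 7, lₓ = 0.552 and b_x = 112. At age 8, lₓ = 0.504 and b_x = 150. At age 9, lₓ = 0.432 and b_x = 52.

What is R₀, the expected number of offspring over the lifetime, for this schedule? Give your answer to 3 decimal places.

R₀ = Σ lₓ b_x:
  age 4: 0.823 × 0 = 0.0000
  age 5: 0.719 × 12 = 8.6280
  age 6: 0.651 × 165 = 107.4150
  age 7: 0.552 × 112 = 61.8240
  age 8: 0.504 × 150 = 75.6000
  age 9: 0.432 × 52 = 22.4640
R₀ = 0.0000 + 8.6280 + 107.4150 + 61.8240 + 75.6000 + 22.4640 = 275.9310

275.931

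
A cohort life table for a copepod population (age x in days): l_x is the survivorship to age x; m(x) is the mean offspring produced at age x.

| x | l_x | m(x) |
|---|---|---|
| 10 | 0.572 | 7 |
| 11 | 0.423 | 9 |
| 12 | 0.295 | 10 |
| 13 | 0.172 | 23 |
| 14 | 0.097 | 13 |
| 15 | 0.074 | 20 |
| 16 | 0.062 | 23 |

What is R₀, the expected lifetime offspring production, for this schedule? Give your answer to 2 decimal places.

18.88

R₀ = Σ l_x m(x):
  age 10: 0.572 × 7 = 4.0040
  age 11: 0.423 × 9 = 3.8070
  age 12: 0.295 × 10 = 2.9500
  age 13: 0.172 × 23 = 3.9560
  age 14: 0.097 × 13 = 1.2610
  age 15: 0.074 × 20 = 1.4800
  age 16: 0.062 × 23 = 1.4260
R₀ = 4.0040 + 3.8070 + 2.9500 + 3.9560 + 1.2610 + 1.4800 + 1.4260 = 18.8840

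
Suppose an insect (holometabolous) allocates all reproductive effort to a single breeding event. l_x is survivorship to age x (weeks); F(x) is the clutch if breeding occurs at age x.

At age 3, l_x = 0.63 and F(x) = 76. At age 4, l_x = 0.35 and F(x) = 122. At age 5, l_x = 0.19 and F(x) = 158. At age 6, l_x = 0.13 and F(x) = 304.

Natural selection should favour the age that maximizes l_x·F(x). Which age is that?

Expected offspring if breeding at age x = l_x × F(x):
  age 3: 0.63 × 76 = 47.880
  age 4: 0.35 × 122 = 42.700
  age 5: 0.19 × 158 = 30.020
  age 6: 0.13 × 304 = 39.520
Maximum at age 3 (47.880).

3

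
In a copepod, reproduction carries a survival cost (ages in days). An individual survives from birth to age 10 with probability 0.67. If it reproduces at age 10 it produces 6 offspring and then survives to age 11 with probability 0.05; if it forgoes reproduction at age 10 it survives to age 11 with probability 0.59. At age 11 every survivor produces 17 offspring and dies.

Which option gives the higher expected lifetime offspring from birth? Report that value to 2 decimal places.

breed at age 10: R₀ = 0.67 × (6 + 0.05 × 17) = 0.67 × 6.8500 = 4.5895
delay to age 11: R₀ = 0.67 × (0.59 × 17) = 0.67 × 10.0300 = 6.7201
Higher: delay to age 11 (6.7201).

6.72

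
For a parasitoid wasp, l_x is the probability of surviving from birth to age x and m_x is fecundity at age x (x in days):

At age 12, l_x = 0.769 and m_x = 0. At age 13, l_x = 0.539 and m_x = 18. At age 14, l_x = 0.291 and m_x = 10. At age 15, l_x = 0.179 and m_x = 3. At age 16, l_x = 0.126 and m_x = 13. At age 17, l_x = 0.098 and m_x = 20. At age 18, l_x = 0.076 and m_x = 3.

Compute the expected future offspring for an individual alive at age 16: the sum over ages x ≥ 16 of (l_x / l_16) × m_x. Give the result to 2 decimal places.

30.37

l_16 = 0.126. Conditional survival from age 16 to x is l_x / l_16.
  x=16: (0.126/0.126) × 13 = 13.0000
  x=17: (0.098/0.126) × 20 = 15.5556
  x=18: (0.076/0.126) × 3 = 1.8095
Sum = 13.0000 + 15.5556 + 1.8095 = 30.3651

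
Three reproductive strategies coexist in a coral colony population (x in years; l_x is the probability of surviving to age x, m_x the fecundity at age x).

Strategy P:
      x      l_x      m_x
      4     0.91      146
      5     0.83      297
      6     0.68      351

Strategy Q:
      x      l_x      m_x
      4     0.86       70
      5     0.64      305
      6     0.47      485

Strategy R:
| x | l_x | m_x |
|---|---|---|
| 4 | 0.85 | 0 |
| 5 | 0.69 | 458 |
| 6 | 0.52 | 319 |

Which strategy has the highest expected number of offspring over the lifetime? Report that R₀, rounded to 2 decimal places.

Strategy P: R₀ = 0.91×146 + 0.83×297 + 0.68×351 = 618.0500
Strategy Q: R₀ = 0.86×70 + 0.64×305 + 0.47×485 = 483.3500
Strategy R: R₀ = 0.85×0 + 0.69×458 + 0.52×319 = 481.9000
Highest R₀: strategy P with 618.0500.

618.05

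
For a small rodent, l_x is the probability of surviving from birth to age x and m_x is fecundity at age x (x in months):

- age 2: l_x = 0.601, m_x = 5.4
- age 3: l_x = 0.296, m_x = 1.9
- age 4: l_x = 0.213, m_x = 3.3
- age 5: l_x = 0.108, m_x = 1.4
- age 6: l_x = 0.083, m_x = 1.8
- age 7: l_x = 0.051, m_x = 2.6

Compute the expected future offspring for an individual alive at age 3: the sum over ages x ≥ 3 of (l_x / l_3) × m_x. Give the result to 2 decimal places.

5.74

l_3 = 0.296. Conditional survival from age 3 to x is l_x / l_3.
  x=3: (0.296/0.296) × 1.9 = 1.9000
  x=4: (0.213/0.296) × 3.3 = 2.3747
  x=5: (0.108/0.296) × 1.4 = 0.5108
  x=6: (0.083/0.296) × 1.8 = 0.5047
  x=7: (0.051/0.296) × 2.6 = 0.4480
Sum = 1.9000 + 2.3747 + 0.5108 + 0.5047 + 0.4480 = 5.7382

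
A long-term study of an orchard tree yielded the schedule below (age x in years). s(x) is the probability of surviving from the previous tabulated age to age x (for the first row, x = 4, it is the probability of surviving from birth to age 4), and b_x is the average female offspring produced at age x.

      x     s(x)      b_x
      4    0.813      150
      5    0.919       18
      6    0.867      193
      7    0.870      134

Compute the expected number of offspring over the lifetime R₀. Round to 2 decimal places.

Survivorship from birth: l_x = s_4·s_5·…·s_x.
  l_4 = 0.81300
  l_5 = 0.74715
  l_6 = 0.64778
  l_7 = 0.56357
R₀ = Σ l_x b_x:
  age 4: 0.81300 × 150 = 121.9500
  age 5: 0.74715 × 18 = 13.4487
  age 6: 0.64778 × 193 = 125.0215
  age 7: 0.56357 × 134 = 75.5184
R₀ = 121.9500 + 13.4487 + 125.0215 + 75.5184 = 335.9386

335.94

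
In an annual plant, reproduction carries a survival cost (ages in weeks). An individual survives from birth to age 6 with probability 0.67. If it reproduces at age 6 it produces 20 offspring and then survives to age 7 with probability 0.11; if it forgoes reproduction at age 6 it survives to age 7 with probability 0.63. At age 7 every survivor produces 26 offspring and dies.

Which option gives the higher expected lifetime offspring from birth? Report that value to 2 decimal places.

15.32

breed at age 6: R₀ = 0.67 × (20 + 0.11 × 26) = 0.67 × 22.8600 = 15.3162
delay to age 7: R₀ = 0.67 × (0.63 × 26) = 0.67 × 16.3800 = 10.9746
Higher: breed at age 6 (15.3162).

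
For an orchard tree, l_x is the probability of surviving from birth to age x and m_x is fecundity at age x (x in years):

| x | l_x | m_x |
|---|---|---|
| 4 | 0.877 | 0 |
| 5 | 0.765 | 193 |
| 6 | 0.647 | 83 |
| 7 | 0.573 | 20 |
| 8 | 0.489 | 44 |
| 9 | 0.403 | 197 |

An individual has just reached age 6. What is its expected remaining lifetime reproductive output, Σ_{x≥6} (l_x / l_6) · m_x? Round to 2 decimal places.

256.67

l_6 = 0.647. Conditional survival from age 6 to x is l_x / l_6.
  x=6: (0.647/0.647) × 83 = 83.0000
  x=7: (0.573/0.647) × 20 = 17.7125
  x=8: (0.489/0.647) × 44 = 33.2550
  x=9: (0.403/0.647) × 197 = 122.7063
Sum = 83.0000 + 17.7125 + 33.2550 + 122.7063 = 256.6739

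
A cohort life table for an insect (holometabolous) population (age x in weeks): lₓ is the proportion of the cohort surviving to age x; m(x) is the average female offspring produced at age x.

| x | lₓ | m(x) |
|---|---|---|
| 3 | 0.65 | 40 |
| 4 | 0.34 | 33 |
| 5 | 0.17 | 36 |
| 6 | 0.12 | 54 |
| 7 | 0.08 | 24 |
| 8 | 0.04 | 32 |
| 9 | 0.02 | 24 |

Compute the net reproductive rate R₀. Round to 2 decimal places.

R₀ = Σ lₓ m(x):
  age 3: 0.65 × 40 = 26.0000
  age 4: 0.34 × 33 = 11.2200
  age 5: 0.17 × 36 = 6.1200
  age 6: 0.12 × 54 = 6.4800
  age 7: 0.08 × 24 = 1.9200
  age 8: 0.04 × 32 = 1.2800
  age 9: 0.02 × 24 = 0.4800
R₀ = 26.0000 + 11.2200 + 6.1200 + 6.4800 + 1.9200 + 1.2800 + 0.4800 = 53.5000

53.50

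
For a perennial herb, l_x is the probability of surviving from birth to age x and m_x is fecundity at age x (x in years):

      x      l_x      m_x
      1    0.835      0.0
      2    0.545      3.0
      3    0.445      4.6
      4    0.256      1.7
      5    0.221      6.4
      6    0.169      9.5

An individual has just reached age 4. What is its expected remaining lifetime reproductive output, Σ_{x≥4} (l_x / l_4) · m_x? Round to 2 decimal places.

13.50

l_4 = 0.256. Conditional survival from age 4 to x is l_x / l_4.
  x=4: (0.256/0.256) × 1.7 = 1.7000
  x=5: (0.221/0.256) × 6.4 = 5.5250
  x=6: (0.169/0.256) × 9.5 = 6.2715
Sum = 1.7000 + 5.5250 + 6.2715 = 13.4965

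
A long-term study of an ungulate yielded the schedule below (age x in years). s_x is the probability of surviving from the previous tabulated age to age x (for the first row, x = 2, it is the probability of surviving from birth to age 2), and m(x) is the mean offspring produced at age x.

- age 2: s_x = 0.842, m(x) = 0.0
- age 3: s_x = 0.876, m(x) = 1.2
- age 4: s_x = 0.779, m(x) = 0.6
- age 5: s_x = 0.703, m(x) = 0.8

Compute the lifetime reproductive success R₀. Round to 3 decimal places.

Survivorship from birth: l_x = s_2·s_3·…·s_x.
  l_2 = 0.84200
  l_3 = 0.73759
  l_4 = 0.57458
  l_5 = 0.40393
R₀ = Σ l_x m(x):
  age 2: 0.84200 × 0.0 = 0.0000
  age 3: 0.73759 × 1.2 = 0.8851
  age 4: 0.57458 × 0.6 = 0.3447
  age 5: 0.40393 × 0.8 = 0.3231
R₀ = 0.0000 + 0.8851 + 0.3447 + 0.3231 = 1.5530

1.553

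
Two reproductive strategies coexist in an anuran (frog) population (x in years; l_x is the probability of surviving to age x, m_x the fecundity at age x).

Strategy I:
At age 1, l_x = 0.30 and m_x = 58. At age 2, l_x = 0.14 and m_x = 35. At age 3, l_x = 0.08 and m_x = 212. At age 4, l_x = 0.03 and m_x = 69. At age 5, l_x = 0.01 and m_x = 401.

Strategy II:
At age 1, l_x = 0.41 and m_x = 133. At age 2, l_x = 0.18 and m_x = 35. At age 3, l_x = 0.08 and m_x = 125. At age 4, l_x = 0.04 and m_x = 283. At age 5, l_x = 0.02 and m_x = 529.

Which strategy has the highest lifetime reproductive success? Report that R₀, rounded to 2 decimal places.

Strategy I: R₀ = 0.30×58 + 0.14×35 + 0.08×212 + 0.03×69 + 0.01×401 = 45.3400
Strategy II: R₀ = 0.41×133 + 0.18×35 + 0.08×125 + 0.04×283 + 0.02×529 = 92.7300
Highest R₀: strategy II with 92.7300.

92.73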